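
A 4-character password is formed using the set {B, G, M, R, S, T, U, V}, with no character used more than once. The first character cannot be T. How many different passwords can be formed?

The first character has 8−1 = 7 choices (anything except T).
The remaining 3 characters are filled from the other 7 symbols without repetition: 7 × 6 × 5 = 210.
Total: 7 × 210 = 1470.

1470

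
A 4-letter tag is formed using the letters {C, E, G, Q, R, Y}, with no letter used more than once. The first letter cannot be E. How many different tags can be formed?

The first letter has 6−1 = 5 choices (anything except E).
The remaining 3 letters are filled from the other 5 symbols without repetition: 5 × 4 × 3 = 60.
Total: 5 × 60 = 300.

300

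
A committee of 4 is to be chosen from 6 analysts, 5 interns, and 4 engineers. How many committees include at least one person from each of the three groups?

720

Unrestricted: C(15,4) = 1365 ways to pick any 4 of the 15.
Selections missing a whole group: no analysts → C(9,4) = 126; no interns → C(10,4) = 210; no engineers → C(11,4) = 330.
Add back selections omitting two groups (i.e. drawn from a single group): C(6,4) + C(5,4) + C(4,4) = 21.
By inclusion–exclusion: 1365 − 666 + 21 = 720.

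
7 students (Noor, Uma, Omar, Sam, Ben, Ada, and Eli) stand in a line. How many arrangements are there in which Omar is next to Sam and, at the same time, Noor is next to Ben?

480

Treat {Omar,Sam} as one block (2 orders) and {Noor,Ben} as another (2 orders).
That leaves 5 units to arrange: 2 × 2 × 5! = 4 × 120 = 480.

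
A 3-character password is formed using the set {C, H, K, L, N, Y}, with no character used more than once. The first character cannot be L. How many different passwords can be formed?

The first character has 6−1 = 5 choices (anything except L).
The remaining 2 characters are filled from the other 5 symbols without repetition: 5 × 4 = 20.
Total: 5 × 20 = 100.

100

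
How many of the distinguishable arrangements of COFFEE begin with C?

Fix C in the first position and arrange the remaining 5 letters.
Those 5 letters have E appearing twice and F appearing twice, giving (5)!/(2!·2!) = 30.

30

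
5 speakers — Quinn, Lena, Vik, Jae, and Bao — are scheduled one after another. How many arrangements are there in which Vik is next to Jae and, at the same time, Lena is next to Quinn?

24

Treat {Vik,Jae} as one block (2 orders) and {Lena,Quinn} as another (2 orders).
That leaves 3 units to arrange: 2 × 2 × 3! = 4 × 6 = 24.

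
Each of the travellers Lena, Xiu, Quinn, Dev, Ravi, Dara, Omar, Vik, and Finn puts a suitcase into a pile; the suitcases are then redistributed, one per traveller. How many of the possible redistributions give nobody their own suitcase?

This is the derangement count D_9: permutations of 9 items with no fixed point.
By inclusion–exclusion this is Σ_{j=0}^{9} (−1)^j C(9,j)·(9−j)!.
Computing: 362880 − 362880 + 181440 − 60480 + 15120 − 3024 + 504 − 72 + 9 − 1 = 133496.

133496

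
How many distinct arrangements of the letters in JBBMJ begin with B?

12

Fix B in the first position and arrange the remaining 4 letters.
Those 4 letters have J appearing twice, giving (4)!/(2!) = 12.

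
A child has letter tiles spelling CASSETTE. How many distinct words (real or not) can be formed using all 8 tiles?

5040

The 8 letters of CASSETTE have repeats: E appearing twice, S appearing twice, and T appearing twice.
Dividing 8! = 40320 by 2!·2!·2! = 8 for the repeated letters gives 5040.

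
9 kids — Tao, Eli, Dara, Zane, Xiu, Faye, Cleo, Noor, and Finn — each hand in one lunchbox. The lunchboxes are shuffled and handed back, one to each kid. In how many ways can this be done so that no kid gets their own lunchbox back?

133496

This is the derangement count D_9: permutations of 9 items with no fixed point.
By inclusion–exclusion this is Σ_{j=0}^{9} (−1)^j C(9,j)·(9−j)!.
Computing: 362880 − 362880 + 181440 − 60480 + 15120 − 3024 + 504 − 72 + 9 − 1 = 133496.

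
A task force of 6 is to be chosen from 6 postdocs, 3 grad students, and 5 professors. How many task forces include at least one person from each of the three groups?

Total 6-person selections from all 14: C(14,6) = 3003.
Subtract selections that omit an entire group: no postdocs → C(8,6) = 28; no grad students → C(11,6) = 462; no professors → C(9,6) = 84.
Add back selections omitting two groups (i.e. drawn from a single group): C(6,6) + C(3,6) + C(5,6) = 1.
By inclusion–exclusion: 3003 − 574 + 1 = 2430.

2430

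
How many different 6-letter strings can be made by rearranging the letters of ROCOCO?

60

ROCOCO has 6 letters with C appearing twice and O appearing 3 times.
So there are 6! / (3!·2!) = 60 distinguishable arrangements.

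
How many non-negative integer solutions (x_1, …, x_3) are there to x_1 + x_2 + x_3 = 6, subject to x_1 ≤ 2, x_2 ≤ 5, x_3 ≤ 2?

8

By stars and bars, unrestricted non-negative solutions to x_1+…+x_3 = 6 number C(6+2,2) = 28.
Subtract solutions that violate a single cap (substitute x_i' = x_i − (cap_i+1)): x_1 ≥ 3 gives C(5,2) = 10; x_2 ≥ 6 gives C(2,2) = 1; x_3 ≥ 3 gives C(5,2) = 10. Together 21.
Add back pairs where two caps are both exceeded: 0 + 1 + 0 = 1.
By inclusion–exclusion the count is 28 − 21 + 1 = 8.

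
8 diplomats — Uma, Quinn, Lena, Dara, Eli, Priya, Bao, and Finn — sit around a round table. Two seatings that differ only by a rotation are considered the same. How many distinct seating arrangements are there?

5040

Around a circle, 8 distinct people have 8!/8 = (7)! = 5040 rotationally distinct seatings.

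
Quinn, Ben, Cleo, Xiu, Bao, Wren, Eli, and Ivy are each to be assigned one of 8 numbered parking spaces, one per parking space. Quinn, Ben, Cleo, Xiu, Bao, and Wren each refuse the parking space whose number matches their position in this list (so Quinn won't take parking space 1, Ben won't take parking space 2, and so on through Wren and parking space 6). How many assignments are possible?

18806

Let Aᵢ (for 1 ≤ i ≤ 6) be the placements that put person i in their forbidden parking space. Any j of these fix j positions, leaving (8−j)! ways to fill the rest, and there are C(6,j) ways to pick which j.
By inclusion–exclusion, the number of valid placements is Σ_{j=0}^{6} (−1)^j C(6,j)·(8−j)!.
Computing: 40320 − 30240 + 10800 − 2400 + 360 − 36 + 2 = 18806.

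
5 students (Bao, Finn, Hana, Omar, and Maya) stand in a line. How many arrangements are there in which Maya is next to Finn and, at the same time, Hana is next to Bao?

24

Treat {Maya,Finn} as one block (2 orders) and {Hana,Bao} as another (2 orders).
That leaves 3 units to arrange: 2 × 2 × 3! = 4 × 6 = 24.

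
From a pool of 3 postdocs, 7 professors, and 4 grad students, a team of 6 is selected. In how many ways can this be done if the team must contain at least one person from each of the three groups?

With no constraint there are C(14,6) = 3003 possible selections.
Selections missing a whole group: no postdocs → C(11,6) = 462; no professors → C(7,6) = 7; no grad students → C(10,6) = 210.
Add back selections omitting two groups (i.e. drawn from a single group): C(3,6) + C(7,6) + C(4,6) = 7.
By inclusion–exclusion: 3003 − 679 + 7 = 2331.

2331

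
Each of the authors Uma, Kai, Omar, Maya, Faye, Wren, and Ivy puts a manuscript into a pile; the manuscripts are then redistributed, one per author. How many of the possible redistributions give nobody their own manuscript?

This is the derangement count D_7: permutations of 7 items with no fixed point.
By inclusion–exclusion this is Σ_{j=0}^{7} (−1)^j C(7,j)·(7−j)!.
Computing: 5040 − 5040 + 2520 − 840 + 210 − 42 + 7 − 1 = 1854.

1854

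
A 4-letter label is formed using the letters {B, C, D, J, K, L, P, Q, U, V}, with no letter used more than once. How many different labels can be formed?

5040

Choose and order 4 of the 10 symbols: the first letter has 10 options, the next 9, then 8, 7.
10 × 9 × 8 × 7 = 5040.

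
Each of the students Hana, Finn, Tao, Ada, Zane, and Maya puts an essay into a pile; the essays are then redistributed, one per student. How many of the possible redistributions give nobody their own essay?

This is the derangement count D_6: permutations of 6 items with no fixed point.
By inclusion–exclusion this is Σ_{j=0}^{6} (−1)^j C(6,j)·(6−j)!.
Computing: 720 − 720 + 360 − 120 + 30 − 6 + 1 = 265.

265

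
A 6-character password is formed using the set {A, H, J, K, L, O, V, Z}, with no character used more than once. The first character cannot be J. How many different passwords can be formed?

The first character has 8−1 = 7 choices (anything except J).
The remaining 5 characters are filled from the other 7 symbols without repetition: 7 × 6 × 5 × 4 × 3 = 2520.
Total: 7 × 2520 = 17640.

17640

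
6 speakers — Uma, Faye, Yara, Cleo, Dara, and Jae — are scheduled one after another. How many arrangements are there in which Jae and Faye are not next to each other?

There are 6! = 720 arrangements in all. If Jae and Faye are adjacent, merging them into one block gives 2·(5)! = 240 arrangements.
Complementary counting: 720 − 240 = 480.

480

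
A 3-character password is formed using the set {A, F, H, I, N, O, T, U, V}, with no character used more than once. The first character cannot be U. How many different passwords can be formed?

The first character has 9−1 = 8 choices (anything except U).
The remaining 2 characters are filled from the other 8 symbols without repetition: 8 × 7 = 56.
Total: 8 × 56 = 448.

448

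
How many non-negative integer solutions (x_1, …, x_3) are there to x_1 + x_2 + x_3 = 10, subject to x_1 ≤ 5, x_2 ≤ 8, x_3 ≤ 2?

Ignoring the caps, the number of non-negative solutions to x_1+…+x_3 = 10 is C(12,2) = 66.
Subtract solutions that violate a single cap (substitute x_i' = x_i − (cap_i+1)): x_1 ≥ 6 gives C(6,2) = 15; x_2 ≥ 9 gives C(3,2) = 3; x_3 ≥ 3 gives C(9,2) = 36. Together 54.
Add back pairs where two caps are both exceeded: 0 + 3 + 0 = 3.
By inclusion–exclusion the count is 66 − 54 + 3 = 15.

15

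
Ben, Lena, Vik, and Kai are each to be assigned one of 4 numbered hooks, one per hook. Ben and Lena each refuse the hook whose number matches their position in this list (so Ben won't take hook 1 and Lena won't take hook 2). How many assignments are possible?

14

Let Aᵢ (for i ∈ {1, 2}) be the placements that put person i in their forbidden hook. Any j of these fix j positions, leaving (4−j)! ways to fill the rest, and there are C(2,j) ways to pick which j.
By inclusion–exclusion, the number of valid placements is Σ_{j=0}^{2} (−1)^j C(2,j)·(4−j)!.
Computing: 24 − 12 + 2 = 14.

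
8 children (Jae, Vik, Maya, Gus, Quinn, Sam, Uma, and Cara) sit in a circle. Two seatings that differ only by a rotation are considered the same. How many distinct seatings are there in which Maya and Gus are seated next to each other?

Treat {Maya, Gus} as one unit (2 internal orders) and seat the resulting 7 units around the table: (6)! circular arrangements.
So 2 × (6)! = 2 × 720 = 1440.

1440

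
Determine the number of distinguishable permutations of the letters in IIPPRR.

The 6 letters of IIPPRR have repeats: I appearing twice, P appearing twice, and R appearing twice.
So there are 6! / (2!·2!·2!) = 90 distinguishable arrangements.

90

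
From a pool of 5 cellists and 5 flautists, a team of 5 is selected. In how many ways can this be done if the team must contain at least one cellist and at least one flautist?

With no constraint there are C(10,5) = 252 possible selections.
Subtract selections that omit an entire group: no cellists → C(5,5) = 1; no flautists → C(5,5) = 1.
Both groups omitted at once is impossible, so 252 − 2 = 250.

250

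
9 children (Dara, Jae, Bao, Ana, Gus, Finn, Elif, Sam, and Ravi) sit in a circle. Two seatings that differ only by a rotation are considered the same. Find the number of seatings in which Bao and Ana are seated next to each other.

10080

Glue Bao and Ana into a block (2 internal orders). Seating 8 units around a circle gives (7)! arrangements.
So 2 × (7)! = 2 × 5040 = 10080.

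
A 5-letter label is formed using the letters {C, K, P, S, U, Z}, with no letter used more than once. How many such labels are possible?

720

With no repetition, fill the 5 letters in order: 6 choices, then 5, down to 2.
That product is 6 × 5 × 4 × 3 × 2 = 720.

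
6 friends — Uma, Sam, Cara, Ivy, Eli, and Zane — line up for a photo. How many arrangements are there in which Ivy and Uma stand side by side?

Treat {Ivy, Uma} as a single unit. There are 5 units to order, and the pair itself can be ordered 2 ways.
That gives 2 × 5! = 2 × 120 = 240.

240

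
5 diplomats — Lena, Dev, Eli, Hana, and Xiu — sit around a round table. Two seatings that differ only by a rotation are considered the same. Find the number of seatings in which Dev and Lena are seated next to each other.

Glue Dev and Lena into a block (2 internal orders). Seating 4 units around a circle gives (3)! arrangements.
So 2 × (3)! = 2 × 6 = 12.

12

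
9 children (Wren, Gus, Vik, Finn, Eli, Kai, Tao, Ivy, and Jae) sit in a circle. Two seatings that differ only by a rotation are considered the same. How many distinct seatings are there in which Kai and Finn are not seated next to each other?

Without the restriction there are (8)! = 40320 seatings.
Seatings with Kai beside Finn: treat them as a block with 2 internal orders, giving 2 × (7)! = 10080.
Subtracting, 40320 − 10080 = 30240.

30240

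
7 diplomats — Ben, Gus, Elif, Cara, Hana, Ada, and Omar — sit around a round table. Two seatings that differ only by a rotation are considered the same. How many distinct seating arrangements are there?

720

Around a circle, 7 distinct people have 7!/7 = (6)! = 720 rotationally distinct seatings.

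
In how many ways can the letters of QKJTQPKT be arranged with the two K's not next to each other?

Total arrangements of QKJTQPKT: 8!/(2!·2!·2!) = 5040.
If the two K's are adjacent, glue them into one block, leaving 7 items to arrange: (7)!/(2!·2!) = 1260 ways.
Hence 5040 − 1260 = 3780.

3780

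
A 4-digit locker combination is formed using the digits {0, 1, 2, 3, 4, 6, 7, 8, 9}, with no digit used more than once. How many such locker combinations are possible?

This is a permutation of 4 out of 9: P(9,4) = 9!/5!.
That product is 9 × 8 × 7 × 6 = 3024.

3024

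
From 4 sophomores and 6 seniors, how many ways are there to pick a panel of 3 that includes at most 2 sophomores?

Split by how many sophomores are chosen (0 through 2).
Sum: C(4,0)·C(6,3) + C(4,1)·C(6,2) + C(4,2)·C(6,1) = 20 + 60 + 36 = 116.

116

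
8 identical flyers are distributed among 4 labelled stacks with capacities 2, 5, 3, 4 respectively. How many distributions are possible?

Ignoring the caps, the number of non-negative solutions to x_1+…+x_4 = 8 is C(11,3) = 165.
Subtract solutions that violate a single cap (substitute x_i' = x_i − (cap_i+1)): x_1 ≥ 3 gives C(8,3) = 56; x_2 ≥ 6 gives C(5,3) = 10; x_3 ≥ 4 gives C(7,3) = 35; x_4 ≥ 5 gives C(6,3) = 20. Together 121.
Add back pairs where two caps are both exceeded: 0 + 4 + 1 + 0 + 0 + 0 = 5.
By inclusion–exclusion the count is 165 − 121 + 5 = 49.

49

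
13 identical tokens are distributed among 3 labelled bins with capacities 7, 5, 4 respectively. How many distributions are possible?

Ignoring the caps, the number of non-negative solutions to x_1+…+x_3 = 13 is C(15,2) = 105.
Subtract solutions that violate a single cap (substitute x_i' = x_i − (cap_i+1)): x_1 ≥ 8 gives C(7,2) = 21; x_2 ≥ 6 gives C(9,2) = 36; x_3 ≥ 5 gives C(10,2) = 45. Together 102.
Add back pairs where two caps are both exceeded: 0 + 1 + 6 = 7.
By inclusion–exclusion the count is 105 − 102 + 7 = 10.

10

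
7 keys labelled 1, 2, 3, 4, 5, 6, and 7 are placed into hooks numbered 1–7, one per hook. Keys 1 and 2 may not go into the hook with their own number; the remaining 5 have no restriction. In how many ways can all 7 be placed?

3720

Let Aᵢ (for i ∈ {1, 2}) be the placements that put key i in its forbidden hook. Any j of these fix j positions, leaving (7−j)! ways to fill the rest, and there are C(2,j) ways to pick which j.
By inclusion–exclusion, the number of valid placements is Σ_{j=0}^{2} (−1)^j C(2,j)·(7−j)!.
Computing: 5040 − 1440 + 120 = 3720.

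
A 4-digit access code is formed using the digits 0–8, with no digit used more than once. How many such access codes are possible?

3024

With no repetition, fill the 4 digits in order: 9 choices, then 8, down to 6.
That product is 9 × 8 × 7 × 6 = 3024.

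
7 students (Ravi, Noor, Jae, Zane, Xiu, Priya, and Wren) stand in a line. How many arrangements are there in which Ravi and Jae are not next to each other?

There are 7! = 5040 arrangements in all. If Ravi and Jae are adjacent, merging them into one block gives 2·(6)! = 1440 arrangements.
Complementary counting: 5040 − 1440 = 3600.

3600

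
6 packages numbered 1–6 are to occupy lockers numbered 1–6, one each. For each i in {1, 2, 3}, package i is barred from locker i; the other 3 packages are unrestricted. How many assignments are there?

426

Let Aᵢ (for i ∈ {1, 2, 3}) be the placements that put package i in its forbidden locker. Any j of these fix j positions, leaving (6−j)! ways to fill the rest, and there are C(3,j) ways to pick which j.
By inclusion–exclusion, the number of valid placements is Σ_{j=0}^{3} (−1)^j C(3,j)·(6−j)!.
Computing: 720 − 360 + 72 − 6 = 426.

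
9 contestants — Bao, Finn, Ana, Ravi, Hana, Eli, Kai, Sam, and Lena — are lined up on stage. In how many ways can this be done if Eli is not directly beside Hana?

282240

There are 9! = 362880 arrangements in all. If Eli and Hana are adjacent, merging them into one block gives 2·(8)! = 80640 arrangements.
Complementary counting: 362880 − 80640 = 282240.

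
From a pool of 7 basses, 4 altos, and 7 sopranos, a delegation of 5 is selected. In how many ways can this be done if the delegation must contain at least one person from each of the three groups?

Unrestricted: C(18,5) = 8568 ways to pick any 5 of the 18.
Subtract selections that omit an entire group: no basses → C(11,5) = 462; no altos → C(14,5) = 2002; no sopranos → C(11,5) = 462.
Add back selections omitting two groups (i.e. drawn from a single group): C(7,5) + C(4,5) + C(7,5) = 42.
By inclusion–exclusion: 8568 − 2926 + 42 = 5684.

5684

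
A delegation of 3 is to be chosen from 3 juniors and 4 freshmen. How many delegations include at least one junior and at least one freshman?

30

Total 3-person selections from all 7: C(7,3) = 35.
Selections missing a whole group: no juniors → C(4,3) = 4; no freshmen → C(3,3) = 1.
Both groups omitted at once is impossible, so 35 − 5 = 30.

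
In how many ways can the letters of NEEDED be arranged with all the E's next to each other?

Treat the 3 copies of E as a single block. The multiset to arrange is then {EEE, D, D, N}, 4 items in all.
That gives (4)!/(2!) = 12 arrangements.

12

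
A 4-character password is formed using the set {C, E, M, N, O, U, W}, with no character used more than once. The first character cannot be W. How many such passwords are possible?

The first character has 7−1 = 6 choices (anything except W).
The remaining 3 characters are filled from the other 6 symbols without repetition: 6 × 5 × 4 = 120.
Total: 6 × 120 = 720.

720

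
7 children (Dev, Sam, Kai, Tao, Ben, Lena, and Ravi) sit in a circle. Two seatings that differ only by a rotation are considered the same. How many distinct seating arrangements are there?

Around a circle, 7 distinct people have 7!/7 = (6)! = 720 rotationally distinct seatings.

720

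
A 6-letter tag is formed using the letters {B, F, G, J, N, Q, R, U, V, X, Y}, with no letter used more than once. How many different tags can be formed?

With no repetition, fill the 6 letters in order: 11 choices, then 10, down to 6.
That product is 11 × 10 × 9 × 8 × 7 × 6 = 332640.

332640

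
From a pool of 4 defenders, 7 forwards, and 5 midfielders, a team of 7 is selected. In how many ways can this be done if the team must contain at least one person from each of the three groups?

Unrestricted: C(16,7) = 11440 ways to pick any 7 of the 16.
Subtract selections that omit an entire group: no defenders → C(12,7) = 792; no forwards → C(9,7) = 36; no midfielders → C(11,7) = 330.
Add back selections omitting two groups (i.e. drawn from a single group): C(4,7) + C(7,7) + C(5,7) = 1.
By inclusion–exclusion: 11440 − 1158 + 1 = 10283.

10283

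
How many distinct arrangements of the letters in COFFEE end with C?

Fix C in the last position and arrange the remaining 5 letters.
Those 5 letters have E appearing twice and F appearing twice, giving (5)!/(2!·2!) = 30.

30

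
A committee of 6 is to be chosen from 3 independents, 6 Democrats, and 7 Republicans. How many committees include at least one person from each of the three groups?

With no constraint there are C(16,6) = 8008 possible selections.
Selections missing a whole group: no independents → C(13,6) = 1716; no Democrats → C(10,6) = 210; no Republicans → C(9,6) = 84.
Add back selections omitting two groups (i.e. drawn from a single group): C(3,6) + C(6,6) + C(7,6) = 8.
By inclusion–exclusion: 8008 − 2010 + 8 = 6006.

6006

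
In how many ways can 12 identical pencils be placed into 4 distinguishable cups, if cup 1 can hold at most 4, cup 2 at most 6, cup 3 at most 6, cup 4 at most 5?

145

Ignoring the caps, the number of non-negative solutions to x_1+…+x_4 = 12 is C(15,3) = 455.
Subtract solutions that violate a single cap (substitute x_i' = x_i − (cap_i+1)): x_1 ≥ 5 gives C(10,3) = 120; x_2 ≥ 7 gives C(8,3) = 56; x_3 ≥ 7 gives C(8,3) = 56; x_4 ≥ 6 gives C(9,3) = 84. Together 316.
Add back pairs where two caps are both exceeded: 1 + 1 + 4 + 0 + 0 + 0 = 6.
By inclusion–exclusion the count is 455 − 316 + 6 = 145.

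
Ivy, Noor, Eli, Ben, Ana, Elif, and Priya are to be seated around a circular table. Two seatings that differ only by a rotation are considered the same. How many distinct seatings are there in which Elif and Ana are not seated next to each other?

480

All circular seatings of 7 people number (6)! = 720.
Seatings with Elif beside Ana: treat them as a block with 2 internal orders, giving 2 × (5)! = 240.
Subtracting, 720 − 240 = 480.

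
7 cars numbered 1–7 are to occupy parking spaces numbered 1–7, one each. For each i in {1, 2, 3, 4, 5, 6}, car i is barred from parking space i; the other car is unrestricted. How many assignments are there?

2119

Let Aᵢ (for 1 ≤ i ≤ 6) be the placements that put car i in its forbidden parking space. Any j of these fix j positions, leaving (7−j)! ways to fill the rest, and there are C(6,j) ways to pick which j.
By inclusion–exclusion, the number of valid placements is Σ_{j=0}^{6} (−1)^j C(6,j)·(7−j)!.
Computing: 5040 − 4320 + 1800 − 480 + 90 − 12 + 1 = 2119.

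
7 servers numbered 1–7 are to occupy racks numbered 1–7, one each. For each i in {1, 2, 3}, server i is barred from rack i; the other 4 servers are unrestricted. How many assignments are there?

3216

Let Aᵢ (for i ∈ {1, 2, 3}) be the placements that put server i in its forbidden rack. Any j of these fix j positions, leaving (7−j)! ways to fill the rest, and there are C(3,j) ways to pick which j.
By inclusion–exclusion, the number of valid placements is Σ_{j=0}^{3} (−1)^j C(3,j)·(7−j)!.
Computing: 5040 − 2160 + 360 − 24 = 3216.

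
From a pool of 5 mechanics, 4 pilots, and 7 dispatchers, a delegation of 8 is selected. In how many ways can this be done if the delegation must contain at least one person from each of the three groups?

Total 8-person selections from all 16: C(16,8) = 12870.
Subtract selections that omit an entire group: no mechanics → C(11,8) = 165; no pilots → C(12,8) = 495; no dispatchers → C(9,8) = 9.
Add back selections omitting two groups (i.e. drawn from a single group): C(5,8) + C(4,8) + C(7,8) = 0.
By inclusion–exclusion: 12870 − 669 + 0 = 12201.

12201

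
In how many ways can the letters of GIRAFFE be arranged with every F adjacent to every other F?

Treat the 2 copies of F as a single block. The multiset to arrange is then {FF, A, E, G, I, R}, 6 items in all.
All 6 items are distinct, so there are (6)! = 720 arrangements.

720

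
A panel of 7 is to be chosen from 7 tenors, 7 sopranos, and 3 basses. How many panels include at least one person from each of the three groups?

Total 7-person selections from all 17: C(17,7) = 19448.
Selections missing a whole group: no tenors → C(10,7) = 120; no sopranos → C(10,7) = 120; no basses → C(14,7) = 3432.
Add back selections omitting two groups (i.e. drawn from a single group): C(7,7) + C(7,7) + C(3,7) = 2.
By inclusion–exclusion: 19448 − 3672 + 2 = 15778.

15778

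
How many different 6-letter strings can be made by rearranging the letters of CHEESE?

The 6 letters of CHEESE have repeats: E appearing 3 times.
Dividing 6! = 720 by 3! = 6 for the repeated letters gives 120.

120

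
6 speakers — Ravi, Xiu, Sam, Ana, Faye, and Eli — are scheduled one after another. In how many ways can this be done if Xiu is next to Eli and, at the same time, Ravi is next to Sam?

Treat {Xiu,Eli} as one block (2 orders) and {Ravi,Sam} as another (2 orders).
That leaves 4 units to arrange: 2 × 2 × 4! = 4 × 24 = 96.

96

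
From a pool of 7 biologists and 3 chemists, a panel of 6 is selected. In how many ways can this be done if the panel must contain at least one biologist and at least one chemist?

203

Unrestricted: C(10,6) = 210 ways to pick any 6 of the 10.
Subtract selections that omit an entire group: no biologists → C(3,6) = 0; no chemists → C(7,6) = 7.
Both groups omitted at once is impossible, so 210 − 7 = 203.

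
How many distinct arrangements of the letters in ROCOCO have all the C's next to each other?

20

Treat the 2 copies of C as a single block. The multiset to arrange is then {CC, O, O, O, R}, 5 items in all.
That gives (5)!/(3!) = 20 arrangements.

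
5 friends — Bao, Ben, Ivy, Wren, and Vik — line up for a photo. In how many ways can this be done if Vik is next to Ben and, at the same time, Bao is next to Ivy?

24

Treat {Vik,Ben} as one block (2 orders) and {Bao,Ivy} as another (2 orders).
That leaves 3 units to arrange: 2 × 2 × 3! = 4 × 6 = 24.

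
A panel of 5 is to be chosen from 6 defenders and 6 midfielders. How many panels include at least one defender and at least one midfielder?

780

With no constraint there are C(12,5) = 792 possible selections.
Subtract selections that omit an entire group: no defenders → C(6,5) = 6; no midfielders → C(6,5) = 6.
Both groups omitted at once is impossible, so 792 − 12 = 780.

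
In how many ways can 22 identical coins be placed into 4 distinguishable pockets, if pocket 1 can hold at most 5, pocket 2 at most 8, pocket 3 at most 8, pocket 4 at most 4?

By stars and bars, unrestricted non-negative solutions to x_1+…+x_4 = 22 number C(22+3,3) = 2300.
Subtract solutions that violate a single cap (substitute x_i' = x_i − (cap_i+1)): x_1 ≥ 6 gives C(19,3) = 969; x_2 ≥ 9 gives C(16,3) = 560; x_3 ≥ 9 gives C(16,3) = 560; x_4 ≥ 5 gives C(20,3) = 1140. Together 3229.
Add back pairs where two caps are both exceeded: 120 + 120 + 364 + 35 + 165 + 165 = 969.
Subtract triples: 0 + 10 + 10 + 0 = 20.
By inclusion–exclusion the count is 2300 − 3229 + 969 − 20 = 20.

20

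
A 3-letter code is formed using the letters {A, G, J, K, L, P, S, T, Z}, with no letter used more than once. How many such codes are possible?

With no repetition, fill the 3 letters in order: 9 choices, then 8, down to 7.
That product is 9 × 8 × 7 = 504.

504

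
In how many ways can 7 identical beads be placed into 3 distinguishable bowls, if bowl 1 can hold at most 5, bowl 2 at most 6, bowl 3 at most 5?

29

Without the upper bounds there are C(9,2) = 36 ways to split 7 among 3 bowls.
Subtract solutions that violate a single cap (substitute x_i' = x_i − (cap_i+1)): x_1 ≥ 6 gives C(3,2) = 3; x_2 ≥ 7 gives C(2,2) = 1; x_3 ≥ 6 gives C(3,2) = 3. Together 7.
No two caps can be exceeded simultaneously, so the pair terms are all 0.
By inclusion–exclusion the count is 36 − 7 + 0 = 29.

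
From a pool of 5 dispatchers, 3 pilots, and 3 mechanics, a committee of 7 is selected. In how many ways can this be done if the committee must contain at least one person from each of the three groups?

Total 7-person selections from all 11: C(11,7) = 330.
Selections missing a whole group: no dispatchers → C(6,7) = 0; no pilots → C(8,7) = 8; no mechanics → C(8,7) = 8.
Add back selections omitting two groups (i.e. drawn from a single group): C(5,7) + C(3,7) + C(3,7) = 0.
By inclusion–exclusion: 330 − 16 + 0 = 314.

314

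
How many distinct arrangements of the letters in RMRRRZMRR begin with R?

Fix R in the first position and arrange the remaining 8 letters.
Those 8 letters have M appearing twice and R appearing 5 times, giving (8)!/(5!·2!) = 168.

168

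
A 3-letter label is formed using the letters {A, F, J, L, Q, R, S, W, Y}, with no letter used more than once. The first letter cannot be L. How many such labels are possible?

448

The first letter has 9−1 = 8 choices (anything except L).
The remaining 2 letters are filled from the other 8 symbols without repetition: 8 × 7 = 56.
Total: 8 × 56 = 448.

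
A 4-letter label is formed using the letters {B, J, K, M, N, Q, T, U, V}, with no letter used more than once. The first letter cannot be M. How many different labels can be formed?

2688

The first letter has 9−1 = 8 choices (anything except M).
The remaining 3 letters are filled from the other 8 symbols without repetition: 8 × 7 × 6 = 336.
Total: 8 × 336 = 2688.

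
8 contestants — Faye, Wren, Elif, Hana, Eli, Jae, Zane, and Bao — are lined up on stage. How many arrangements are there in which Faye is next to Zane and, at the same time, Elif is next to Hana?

2880

Treat {Faye,Zane} as one block (2 orders) and {Elif,Hana} as another (2 orders).
That leaves 6 units to arrange: 2 × 2 × 6! = 4 × 720 = 2880.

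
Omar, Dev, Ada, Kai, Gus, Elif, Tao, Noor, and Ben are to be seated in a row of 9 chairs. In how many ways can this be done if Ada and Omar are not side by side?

282240

There are 9! = 362880 arrangements in all. If Ada and Omar are adjacent, merging them into one block gives 2·(8)! = 80640 arrangements.
Complementary counting: 362880 − 80640 = 282240.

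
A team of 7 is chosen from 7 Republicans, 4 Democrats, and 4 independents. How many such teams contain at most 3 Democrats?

Split by how many Democrats are chosen (0 through 3).
Sum: C(4,0)·C(11,7) + C(4,1)·C(11,6) + C(4,2)·C(11,5) + C(4,3)·C(11,4) = 330 + 1848 + 2772 + 1320 = 6270.

6270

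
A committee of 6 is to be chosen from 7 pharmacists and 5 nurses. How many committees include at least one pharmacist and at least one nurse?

With no constraint there are C(12,6) = 924 possible selections.
Subtract selections that omit an entire group: no pharmacists → C(5,6) = 0; no nurses → C(7,6) = 7.
Both groups omitted at once is impossible, so 924 − 7 = 917.

917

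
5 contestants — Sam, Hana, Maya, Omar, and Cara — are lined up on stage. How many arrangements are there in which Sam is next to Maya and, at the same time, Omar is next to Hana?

Treat {Sam,Maya} as one block (2 orders) and {Omar,Hana} as another (2 orders).
That leaves 3 units to arrange: 2 × 2 × 3! = 4 × 6 = 24.

24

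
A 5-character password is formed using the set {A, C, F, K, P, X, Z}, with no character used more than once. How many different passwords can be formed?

2520

Choose and order 5 of the 7 symbols: the first character has 7 options, the next 6, and so on down to 3.
7 × 6 × 5 × 4 × 3 = 2520.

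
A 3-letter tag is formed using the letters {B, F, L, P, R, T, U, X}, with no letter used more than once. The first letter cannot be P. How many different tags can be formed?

The first letter has 8−1 = 7 choices (anything except P).
The remaining 2 letters are filled from the other 7 symbols without repetition: 7 × 6 = 42.
Total: 7 × 42 = 294.

294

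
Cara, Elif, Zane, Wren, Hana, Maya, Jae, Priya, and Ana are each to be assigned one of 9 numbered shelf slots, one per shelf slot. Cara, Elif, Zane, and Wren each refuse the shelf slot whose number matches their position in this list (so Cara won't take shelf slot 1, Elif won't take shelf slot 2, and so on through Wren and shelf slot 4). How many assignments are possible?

Let Aᵢ (for 1 ≤ i ≤ 4) be the placements that put person i in their forbidden shelf slot. Any j of these fix j positions, leaving (9−j)! ways to fill the rest, and there are C(4,j) ways to pick which j.
By inclusion–exclusion, the number of valid placements is Σ_{j=0}^{4} (−1)^j C(4,j)·(9−j)!.
Computing: 362880 − 161280 + 30240 − 2880 + 120 = 229080.

229080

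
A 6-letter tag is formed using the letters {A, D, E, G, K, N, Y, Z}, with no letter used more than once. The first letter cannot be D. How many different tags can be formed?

17640

The first letter has 8−1 = 7 choices (anything except D).
The remaining 5 letters are filled from the other 7 symbols without repetition: 7 × 6 × 5 × 4 × 3 = 2520.
Total: 7 × 2520 = 17640.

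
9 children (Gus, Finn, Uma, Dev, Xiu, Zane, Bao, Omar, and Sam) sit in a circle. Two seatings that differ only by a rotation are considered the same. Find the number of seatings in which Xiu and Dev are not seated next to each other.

All circular seatings of 9 people number (8)! = 40320.
Those with Xiu next to Dev: fuse the pair into one unit and seat 8 units around a circle — 2·(7)! = 10080.
Subtracting, 40320 − 10080 = 30240.

30240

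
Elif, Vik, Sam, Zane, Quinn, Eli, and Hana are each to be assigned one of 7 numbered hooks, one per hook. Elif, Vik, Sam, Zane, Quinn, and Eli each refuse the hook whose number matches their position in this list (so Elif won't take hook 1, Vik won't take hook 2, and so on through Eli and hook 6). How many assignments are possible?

Let Aᵢ (for 1 ≤ i ≤ 6) be the placements that put person i in their forbidden hook. Any j of these fix j positions, leaving (7−j)! ways to fill the rest, and there are C(6,j) ways to pick which j.
By inclusion–exclusion, the number of valid placements is Σ_{j=0}^{6} (−1)^j C(6,j)·(7−j)!.
Computing: 5040 − 4320 + 1800 − 480 + 90 − 12 + 1 = 2119.

2119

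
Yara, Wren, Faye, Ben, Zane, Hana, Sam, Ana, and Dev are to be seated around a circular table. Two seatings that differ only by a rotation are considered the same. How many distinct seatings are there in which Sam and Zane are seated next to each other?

10080

Treat {Sam, Zane} as one unit (2 internal orders) and seat the resulting 8 units around the table: (7)! circular arrangements.
So 2 × (7)! = 2 × 5040 = 10080.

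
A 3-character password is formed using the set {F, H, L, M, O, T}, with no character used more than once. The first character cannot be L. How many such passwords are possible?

The first character has 6−1 = 5 choices (anything except L).
The remaining 2 characters are filled from the other 5 symbols without repetition: 5 × 4 = 20.
Total: 5 × 20 = 100.

100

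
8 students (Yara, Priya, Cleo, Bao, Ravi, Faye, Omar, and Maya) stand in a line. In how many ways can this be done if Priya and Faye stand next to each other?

10080

Place the 6 others and the Priya-Faye pair as 7 objects in a line; the pair has 2 internal arrangements.
So the count is 2·(7)! = 10080.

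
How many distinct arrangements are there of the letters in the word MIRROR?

Letter multiplicities in MIRROR: I×1, M×1, O×1, R×3.
The number of distinct arrangements is 6!/(3!) = 720/6 = 120.

120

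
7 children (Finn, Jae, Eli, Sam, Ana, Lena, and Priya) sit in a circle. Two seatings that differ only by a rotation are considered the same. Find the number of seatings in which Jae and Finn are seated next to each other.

240

Glue Jae and Finn into a block (2 internal orders). Seating 6 units around a circle gives (5)! arrangements.
So 2 × (5)! = 2 × 120 = 240.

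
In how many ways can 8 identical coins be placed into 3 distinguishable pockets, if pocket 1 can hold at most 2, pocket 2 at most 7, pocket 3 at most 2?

Ignoring the caps, the number of non-negative solutions to x_1+…+x_3 = 8 is C(10,2) = 45.
Subtract solutions that violate a single cap (substitute x_i' = x_i − (cap_i+1)): x_1 ≥ 3 gives C(7,2) = 21; x_2 ≥ 8 gives C(2,2) = 1; x_3 ≥ 3 gives C(7,2) = 21. Together 43.
Add back pairs where two caps are both exceeded: 0 + 6 + 0 = 6.
By inclusion–exclusion the count is 45 − 43 + 6 = 8.

8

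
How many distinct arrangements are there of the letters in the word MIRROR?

MIRROR has 6 letters with R appearing 3 times.
Dividing 6! = 720 by 3! = 6 for the repeated letters gives 120.

120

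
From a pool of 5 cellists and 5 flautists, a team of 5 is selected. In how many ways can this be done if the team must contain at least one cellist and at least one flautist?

250

With no constraint there are C(10,5) = 252 possible selections.
Subtract selections that omit an entire group: no cellists → C(5,5) = 1; no flautists → C(5,5) = 1.
Both groups omitted at once is impossible, so 252 − 2 = 250.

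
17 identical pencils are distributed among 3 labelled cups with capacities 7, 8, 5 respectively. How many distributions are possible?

Without the upper bounds there are C(19,2) = 171 ways to split 17 among 3 cups.
Subtract solutions that violate a single cap (substitute x_i' = x_i − (cap_i+1)): x_1 ≥ 8 gives C(11,2) = 55; x_2 ≥ 9 gives C(10,2) = 45; x_3 ≥ 6 gives C(13,2) = 78. Together 178.
Add back pairs where two caps are both exceeded: 1 + 10 + 6 = 17.
By inclusion–exclusion the count is 171 − 178 + 17 = 10.

10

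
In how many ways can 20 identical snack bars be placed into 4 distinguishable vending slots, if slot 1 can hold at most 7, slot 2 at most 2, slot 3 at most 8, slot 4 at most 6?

Without the upper bounds there are C(23,3) = 1771 ways to split 20 among 4 vending slots.
Subtract solutions that violate a single cap (substitute x_i' = x_i − (cap_i+1)): x_1 ≥ 8 gives C(15,3) = 455; x_2 ≥ 3 gives C(20,3) = 1140; x_3 ≥ 9 gives C(14,3) = 364; x_4 ≥ 7 gives C(16,3) = 560. Together 2519.
Add back pairs where two caps are both exceeded: 220 + 20 + 56 + 165 + 286 + 35 = 782.
Subtract triples: 1 + 10 + 0 + 4 = 15.
By inclusion–exclusion the count is 1771 − 2519 + 782 − 15 = 19.

19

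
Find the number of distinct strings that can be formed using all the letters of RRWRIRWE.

The 8 letters of RRWRIRWE have repeats: R appearing 4 times and W appearing twice.
Dividing 8! = 40320 by 4!·2! = 48 for the repeated letters gives 840.

840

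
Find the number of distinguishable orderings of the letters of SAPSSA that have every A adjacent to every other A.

20

Treat the 2 copies of A as a single block. The multiset to arrange is then {AA, P, S, S, S}, 5 items in all.
That gives (5)!/(3!) = 20 arrangements.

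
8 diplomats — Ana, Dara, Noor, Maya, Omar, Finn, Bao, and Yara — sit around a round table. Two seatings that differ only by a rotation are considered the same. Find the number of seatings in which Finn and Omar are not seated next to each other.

All circular seatings of 8 people number (7)! = 5040.
Those with Finn next to Omar: fuse the pair into one unit and seat 7 units around a circle — 2·(6)! = 1440.
Subtracting, 5040 − 1440 = 3600.

3600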